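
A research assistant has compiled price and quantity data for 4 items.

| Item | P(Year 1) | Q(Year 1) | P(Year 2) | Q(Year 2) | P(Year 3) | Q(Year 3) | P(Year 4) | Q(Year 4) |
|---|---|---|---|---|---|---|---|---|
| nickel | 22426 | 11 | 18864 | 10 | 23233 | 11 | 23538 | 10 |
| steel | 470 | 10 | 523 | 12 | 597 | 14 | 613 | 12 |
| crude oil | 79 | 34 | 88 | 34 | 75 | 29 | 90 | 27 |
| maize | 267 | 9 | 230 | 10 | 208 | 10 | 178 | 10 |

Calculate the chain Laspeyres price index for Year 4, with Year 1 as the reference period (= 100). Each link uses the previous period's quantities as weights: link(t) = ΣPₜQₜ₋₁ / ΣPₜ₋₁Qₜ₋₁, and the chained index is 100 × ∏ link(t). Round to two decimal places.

104.98

Link Year 1→Year 2:
ΣP(Year 2)Q(Year 1) = 18864×11 + 523×10 + 88×34 + 230×9 = 207504 + 5230 + 2992 + 2070 = 217796
ΣP(Year 1)Q(Year 1) = 22426×11 + 470×10 + 79×34 + 267×9 = 246686 + 4700 + 2686 + 2403 = 256475
link = 217796/256475 = 0.849190
Link Year 2→Year 3:
ΣP(Year 3)Q(Year 2) = 23233×10 + 597×12 + 75×34 + 208×10 = 232330 + 7164 + 2550 + 2080 = 244124
ΣP(Year 2)Q(Year 2) = 18864×10 + 523×12 + 88×34 + 230×10 = 188640 + 6276 + 2992 + 2300 = 200208
link = 244124/200208 = 1.219352
Link Year 3→Year 4:
ΣP(Year 4)Q(Year 3) = 23538×11 + 613×14 + 90×29 + 178×10 = 258918 + 8582 + 2610 + 1780 = 271890
ΣP(Year 3)Q(Year 3) = 23233×11 + 597×14 + 75×29 + 208×10 = 255563 + 8358 + 2175 + 2080 = 268176
link = 271890/268176 = 1.013849
Chained index = 100 × 0.849190 × 1.219352 × 1.013849 = 104.9802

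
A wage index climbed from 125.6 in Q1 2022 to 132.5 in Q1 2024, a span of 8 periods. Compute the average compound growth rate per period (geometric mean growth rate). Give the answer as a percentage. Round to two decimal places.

0.67%

Growth factor = (132.5/125.6)^(1/8) = (1.054936)^(1/8) = 1.006707
Growth rate = 1.006707 − 1 = 0.006707 = 0.6707%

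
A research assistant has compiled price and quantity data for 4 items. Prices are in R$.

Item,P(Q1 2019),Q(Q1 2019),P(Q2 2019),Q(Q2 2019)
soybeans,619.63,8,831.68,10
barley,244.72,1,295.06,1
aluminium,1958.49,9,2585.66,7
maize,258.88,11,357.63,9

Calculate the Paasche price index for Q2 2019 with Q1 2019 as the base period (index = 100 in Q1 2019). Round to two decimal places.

133.14

Paasche price index uses current-period quantities as weights.
ΣP(Q2 2019)·Q(Q2 2019) = 831.68×10 + 295.06×1 + 2585.66×7 + 357.63×9 = 8316.8 + 295.06 + 18099.62 + 3218.67 = 29930.15
ΣP(Q1 2019)·Q(Q2 2019) = 619.63×10 + 244.72×1 + 1958.49×7 + 258.88×9 = 6196.3 + 244.72 + 13709.43 + 2329.92 = 22480.37
Index = 29930.15 / 22480.37 × 100 = 133.1390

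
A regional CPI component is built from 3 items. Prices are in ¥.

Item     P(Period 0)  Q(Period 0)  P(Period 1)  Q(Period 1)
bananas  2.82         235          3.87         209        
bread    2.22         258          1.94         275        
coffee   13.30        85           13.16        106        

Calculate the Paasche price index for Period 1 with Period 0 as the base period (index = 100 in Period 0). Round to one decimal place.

104.9

Paasche price index uses current-period quantities as weights.
ΣP(Period 1)·Q(Period 1) = 3.87×209 + 1.94×275 + 13.16×106 = 808.83 + 533.5 + 1394.96 = 2737.29
ΣP(Period 0)·Q(Period 1) = 2.82×209 + 2.22×275 + 13.30×106 = 589.38 + 610.5 + 1409.8 = 2609.68
Index = 2737.29 / 2609.68 × 100 = 104.8899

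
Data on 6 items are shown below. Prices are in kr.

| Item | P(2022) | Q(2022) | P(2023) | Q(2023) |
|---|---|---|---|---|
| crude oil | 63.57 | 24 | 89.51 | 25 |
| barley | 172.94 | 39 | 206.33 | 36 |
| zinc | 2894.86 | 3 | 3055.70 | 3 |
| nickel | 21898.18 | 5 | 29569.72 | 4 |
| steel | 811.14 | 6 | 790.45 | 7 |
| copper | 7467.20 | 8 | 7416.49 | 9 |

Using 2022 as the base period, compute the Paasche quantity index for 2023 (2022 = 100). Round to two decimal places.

Paasche quantity index uses current-period prices as weights.
ΣP(2023)·Q(2023) = 89.51×25 + 206.33×36 + 3055.70×3 + 29569.72×4 + 790.45×7 + 7416.49×9 = 2237.75 + 7427.88 + 9167.1 + 118278.88 + 5533.15 + 66748.41 = 209393.17
ΣP(2023)·Q(2022) = 89.51×24 + 206.33×39 + 3055.70×3 + 29569.72×5 + 790.45×6 + 7416.49×8 = 2148.24 + 8046.87 + 9167.1 + 147848.6 + 4742.7 + 59331.92 = 231285.43
Index = 209393.17 / 231285.43 × 100 = 90.5345

90.53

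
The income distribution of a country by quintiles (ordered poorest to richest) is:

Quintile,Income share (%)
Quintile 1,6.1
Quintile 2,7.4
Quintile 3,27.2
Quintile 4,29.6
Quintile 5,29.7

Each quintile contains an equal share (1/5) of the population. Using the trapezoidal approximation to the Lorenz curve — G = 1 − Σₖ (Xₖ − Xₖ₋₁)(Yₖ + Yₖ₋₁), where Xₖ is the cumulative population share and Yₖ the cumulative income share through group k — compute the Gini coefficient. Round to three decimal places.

0.278

Cumulative income shares Yₖ: 0.0610, 0.1350, 0.4070, 0.7030, 1.0000
Σ (Xₖ−Xₖ₋₁)(Yₖ+Yₖ₋₁) = (1/5)(0.0610+0.0000) + (1/5)(0.1350+0.0610) + (1/5)(0.4070+0.1350) + (1/5)(0.7030+0.4070) + (1/5)(1.0000+0.7030)
  = 0.0122 + 0.0392 + 0.1084 + 0.2220 + 0.3406 = 0.7224
G = 1 − 0.7224 = 0.2776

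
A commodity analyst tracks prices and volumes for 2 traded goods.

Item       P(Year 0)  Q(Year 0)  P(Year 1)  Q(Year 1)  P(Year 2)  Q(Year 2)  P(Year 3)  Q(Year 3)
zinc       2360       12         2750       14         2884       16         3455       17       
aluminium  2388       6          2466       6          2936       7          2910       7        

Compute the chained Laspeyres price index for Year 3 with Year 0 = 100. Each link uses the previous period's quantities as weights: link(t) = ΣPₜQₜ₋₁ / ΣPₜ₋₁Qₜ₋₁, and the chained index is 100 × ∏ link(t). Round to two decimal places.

138.32

Link Year 0→Year 1:
ΣP(Year 1)Q(Year 0) = 2750×12 + 2466×6 = 33000 + 14796 = 47796
ΣP(Year 0)Q(Year 0) = 2360×12 + 2388×6 = 28320 + 14328 = 42648
link = 47796/42648 = 1.120709
Link Year 1→Year 2:
ΣP(Year 2)Q(Year 1) = 2884×14 + 2936×6 = 40376 + 17616 = 57992
ΣP(Year 1)Q(Year 1) = 2750×14 + 2466×6 = 38500 + 14796 = 53296
link = 57992/53296 = 1.088112
Link Year 2→Year 3:
ΣP(Year 3)Q(Year 2) = 3455×16 + 2910×7 = 55280 + 20370 = 75650
ΣP(Year 2)Q(Year 2) = 2884×16 + 2936×7 = 46144 + 20552 = 66696
link = 75650/66696 = 1.134251
Chained index = 100 × 1.120709 × 1.088112 × 1.134251 = 138.3170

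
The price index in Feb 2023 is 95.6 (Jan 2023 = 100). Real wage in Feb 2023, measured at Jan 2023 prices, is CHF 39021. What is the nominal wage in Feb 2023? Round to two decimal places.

Nominal = Real × (Index/100) = 39021 × (95.6/100)
        = 39021 × 0.956 = 37304.0760

37304.08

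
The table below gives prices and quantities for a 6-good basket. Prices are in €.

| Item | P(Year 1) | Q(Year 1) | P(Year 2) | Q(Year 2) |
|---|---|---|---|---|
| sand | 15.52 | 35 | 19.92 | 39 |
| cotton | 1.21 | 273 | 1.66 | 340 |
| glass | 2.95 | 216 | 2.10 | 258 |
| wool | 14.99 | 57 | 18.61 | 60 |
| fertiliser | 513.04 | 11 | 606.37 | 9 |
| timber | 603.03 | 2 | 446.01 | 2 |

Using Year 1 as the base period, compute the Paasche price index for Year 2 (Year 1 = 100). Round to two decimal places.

Paasche price index uses current-period quantities as weights.
ΣP(Year 2)·Q(Year 2) = 19.92×39 + 1.66×340 + 2.10×258 + 18.61×60 + 606.37×9 + 446.01×2 = 776.88 + 564.4 + 541.8 + 1116.6 + 5457.33 + 892.02 = 9349.03
ΣP(Year 1)·Q(Year 2) = 15.52×39 + 1.21×340 + 2.95×258 + 14.99×60 + 513.04×9 + 603.03×2 = 605.28 + 411.4 + 761.1 + 899.4 + 4617.36 + 1206.06 = 8500.6
Index = 9349.03 / 8500.6 × 100 = 109.9808

109.98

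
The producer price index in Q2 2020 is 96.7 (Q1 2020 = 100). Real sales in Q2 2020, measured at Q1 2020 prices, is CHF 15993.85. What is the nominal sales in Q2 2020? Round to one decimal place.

15466.1

Nominal = Real × (Index/100) = 15993.85 × (96.7/100)
        = 15993.85 × 0.967 = 15466.0530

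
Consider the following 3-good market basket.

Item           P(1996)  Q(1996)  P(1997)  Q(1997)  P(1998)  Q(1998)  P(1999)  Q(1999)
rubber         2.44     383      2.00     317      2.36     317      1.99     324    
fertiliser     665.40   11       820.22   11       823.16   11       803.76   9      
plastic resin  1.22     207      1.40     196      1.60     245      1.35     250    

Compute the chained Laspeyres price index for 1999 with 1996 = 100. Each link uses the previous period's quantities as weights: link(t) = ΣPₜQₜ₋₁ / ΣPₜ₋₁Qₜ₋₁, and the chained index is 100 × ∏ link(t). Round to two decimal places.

Link 1996→1997:
ΣP(1997)Q(1996) = 2.00×383 + 820.22×11 + 1.40×207 = 766 + 9022.42 + 289.8 = 10078.22
ΣP(1996)Q(1996) = 2.44×383 + 665.40×11 + 1.22×207 = 934.52 + 7319.4 + 252.54 = 8506.46
link = 10078.22/8506.46 = 1.184773
Link 1997→1998:
ΣP(1998)Q(1997) = 2.36×317 + 823.16×11 + 1.60×196 = 748.12 + 9054.76 + 313.6 = 10116.48
ΣP(1997)Q(1997) = 2.00×317 + 820.22×11 + 1.40×196 = 634 + 9022.42 + 274.4 = 9930.82
link = 10116.48/9930.82 = 1.018695
Link 1998→1999:
ΣP(1999)Q(1998) = 1.99×317 + 803.76×11 + 1.35×245 = 630.83 + 8841.36 + 330.75 = 9802.94
ΣP(1998)Q(1998) = 2.36×317 + 823.16×11 + 1.60×245 = 748.12 + 9054.76 + 392 = 10194.88
link = 9802.94/10194.88 = 0.961555
Chained index = 100 × 1.184773 × 1.018695 × 0.961555 = 116.0522

116.05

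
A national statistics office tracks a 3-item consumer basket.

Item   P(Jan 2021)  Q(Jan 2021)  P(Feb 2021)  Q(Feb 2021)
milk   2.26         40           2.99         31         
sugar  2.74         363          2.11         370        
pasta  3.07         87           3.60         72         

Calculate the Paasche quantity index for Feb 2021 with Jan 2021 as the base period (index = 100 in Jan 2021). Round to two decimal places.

Paasche quantity index uses current-period prices as weights.
ΣP(Feb 2021)·Q(Feb 2021) = 2.99×31 + 2.11×370 + 3.60×72 = 92.69 + 780.7 + 259.2 = 1132.59
ΣP(Feb 2021)·Q(Jan 2021) = 2.99×40 + 2.11×363 + 3.60×87 = 119.6 + 765.93 + 313.2 = 1198.73
Index = 1132.59 / 1198.73 × 100 = 94.4825

94.48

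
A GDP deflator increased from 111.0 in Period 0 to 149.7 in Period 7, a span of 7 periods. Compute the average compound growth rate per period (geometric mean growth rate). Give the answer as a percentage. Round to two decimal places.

Growth factor = (149.7/111.0)^(1/7) = (1.348649)^(1/7) = 1.043655
Growth rate = 1.043655 − 1 = 0.043655 = 4.3655%

4.37%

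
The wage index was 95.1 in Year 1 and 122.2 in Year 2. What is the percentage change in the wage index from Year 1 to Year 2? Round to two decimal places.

Change = (122.2 − 95.1) / 95.1 × 100
       = 27.1 / 95.1 × 100 = 28.4963%

28.50%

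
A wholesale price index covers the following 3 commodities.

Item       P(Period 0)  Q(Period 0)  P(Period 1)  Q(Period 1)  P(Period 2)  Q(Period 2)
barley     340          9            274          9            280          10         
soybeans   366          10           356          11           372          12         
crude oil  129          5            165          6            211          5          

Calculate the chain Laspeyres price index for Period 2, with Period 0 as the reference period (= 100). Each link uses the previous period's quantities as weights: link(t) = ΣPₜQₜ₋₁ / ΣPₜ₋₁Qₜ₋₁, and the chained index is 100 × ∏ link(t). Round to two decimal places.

99.41

Link Period 0→Period 1:
ΣP(Period 1)Q(Period 0) = 274×9 + 356×10 + 165×5 = 2466 + 3560 + 825 = 6851
ΣP(Period 0)Q(Period 0) = 340×9 + 366×10 + 129×5 = 3060 + 3660 + 645 = 7365
link = 6851/7365 = 0.930210
Link Period 1→Period 2:
ΣP(Period 2)Q(Period 1) = 280×9 + 372×11 + 211×6 = 2520 + 4092 + 1266 = 7878
ΣP(Period 1)Q(Period 1) = 274×9 + 356×11 + 165×6 = 2466 + 3916 + 990 = 7372
link = 7878/7372 = 1.068638
Chained index = 100 × 0.930210 × 1.068638 = 99.4058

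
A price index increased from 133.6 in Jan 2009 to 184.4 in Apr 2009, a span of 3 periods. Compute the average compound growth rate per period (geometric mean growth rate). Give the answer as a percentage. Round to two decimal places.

11.34%

Growth factor = (184.4/133.6)^(1/3) = (1.380240)^(1/3) = 1.113401
Growth rate = 1.113401 − 1 = 0.113401 = 11.3401%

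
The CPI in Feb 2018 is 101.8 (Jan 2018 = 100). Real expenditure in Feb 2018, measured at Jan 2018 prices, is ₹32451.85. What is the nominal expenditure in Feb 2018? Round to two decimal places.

Nominal = Real × (Index/100) = 32451.85 × (101.8/100)
        = 32451.85 × 1.018 = 33035.9833

33035.98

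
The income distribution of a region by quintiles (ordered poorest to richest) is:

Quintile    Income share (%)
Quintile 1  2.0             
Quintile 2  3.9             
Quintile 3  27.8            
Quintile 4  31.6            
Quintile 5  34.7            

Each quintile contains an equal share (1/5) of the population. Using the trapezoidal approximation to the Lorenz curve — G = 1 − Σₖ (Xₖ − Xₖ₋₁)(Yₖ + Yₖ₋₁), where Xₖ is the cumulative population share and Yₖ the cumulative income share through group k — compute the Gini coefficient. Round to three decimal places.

0.372

Cumulative income shares Yₖ: 0.0200, 0.0590, 0.3370, 0.6530, 1.0000
Σ (Xₖ−Xₖ₋₁)(Yₖ+Yₖ₋₁) = (1/5)(0.0200+0.0000) + (1/5)(0.0590+0.0200) + (1/5)(0.3370+0.0590) + (1/5)(0.6530+0.3370) + (1/5)(1.0000+0.6530)
  = 0.0040 + 0.0158 + 0.0792 + 0.1980 + 0.3306 = 0.6276
G = 1 − 0.6276 = 0.3724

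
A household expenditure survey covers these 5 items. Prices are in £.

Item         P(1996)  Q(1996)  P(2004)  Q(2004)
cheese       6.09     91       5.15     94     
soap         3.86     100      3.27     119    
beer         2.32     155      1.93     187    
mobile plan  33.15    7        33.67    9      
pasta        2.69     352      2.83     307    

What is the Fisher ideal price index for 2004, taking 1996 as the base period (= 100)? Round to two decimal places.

Laspeyres component (base-period weights):
ΣP(2004)Q(1996) = 5.15×91 + 3.27×100 + 1.93×155 + 33.67×7 + 2.83×352 = 468.65 + 327 + 299.15 + 235.69 + 996.16 = 2326.65
ΣP(1996)Q(1996) = 6.09×91 + 3.86×100 + 2.32×155 + 33.15×7 + 2.69×352 = 554.19 + 386 + 359.6 + 232.05 + 946.88 = 2478.72
L = 2326.65 / 2478.72 × 100 = 93.8650
Paasche component (current-period weights):
ΣP(2004)Q(2004) = 5.15×94 + 3.27×119 + 1.93×187 + 33.67×9 + 2.83×307 = 484.1 + 389.13 + 360.91 + 303.03 + 868.81 = 2405.98
ΣP(1996)Q(2004) = 6.09×94 + 3.86×119 + 2.32×187 + 33.15×9 + 2.69×307 = 572.46 + 459.34 + 433.84 + 298.35 + 825.83 = 2589.82
P = 2405.98 / 2589.82 × 100 = 92.9014
Fisher = √(L × P) = √(93.8650 × 92.9014) = 93.3820

93.38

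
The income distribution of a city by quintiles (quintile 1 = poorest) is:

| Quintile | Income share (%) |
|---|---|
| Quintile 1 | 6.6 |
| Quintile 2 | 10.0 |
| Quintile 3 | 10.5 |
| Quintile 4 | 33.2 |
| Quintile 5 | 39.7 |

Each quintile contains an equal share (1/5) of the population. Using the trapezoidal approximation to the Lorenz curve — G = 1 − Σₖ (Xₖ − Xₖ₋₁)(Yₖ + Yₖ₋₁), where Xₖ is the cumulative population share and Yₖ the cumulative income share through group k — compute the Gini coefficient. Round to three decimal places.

0.358

Cumulative income shares Yₖ: 0.0660, 0.1660, 0.2710, 0.6030, 1.0000
Σ (Xₖ−Xₖ₋₁)(Yₖ+Yₖ₋₁) = (1/5)(0.0660+0.0000) + (1/5)(0.1660+0.0660) + (1/5)(0.2710+0.1660) + (1/5)(0.6030+0.2710) + (1/5)(1.0000+0.6030)
  = 0.0132 + 0.0464 + 0.0874 + 0.1748 + 0.3206 = 0.6424
G = 1 − 0.6424 = 0.3576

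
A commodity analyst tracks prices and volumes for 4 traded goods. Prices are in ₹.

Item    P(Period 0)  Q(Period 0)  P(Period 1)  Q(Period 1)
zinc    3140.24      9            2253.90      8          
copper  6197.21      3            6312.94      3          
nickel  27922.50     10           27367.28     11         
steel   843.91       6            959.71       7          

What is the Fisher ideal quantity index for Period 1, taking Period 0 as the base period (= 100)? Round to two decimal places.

Laspeyres component (base-period weights):
ΣP(Period 0)Q(Period 1) = 3140.24×8 + 6197.21×3 + 27922.50×11 + 843.91×7 = 25121.92 + 18591.63 + 307147.5 + 5907.37 = 356768.42
ΣP(Period 0)Q(Period 0) = 3140.24×9 + 6197.21×3 + 27922.50×10 + 843.91×6 = 28262.16 + 18591.63 + 279225 + 5063.46 = 331142.25
L = 356768.42 / 331142.25 × 100 = 107.7387
Paasche component (current-period weights):
ΣP(Period 1)Q(Period 1) = 2253.90×8 + 6312.94×3 + 27367.28×11 + 959.71×7 = 18031.2 + 18938.82 + 301040.08 + 6717.97 = 344728.07
ΣP(Period 1)Q(Period 0) = 2253.90×9 + 6312.94×3 + 27367.28×10 + 959.71×6 = 20285.1 + 18938.82 + 273672.8 + 5758.26 = 318654.98
P = 344728.07 / 318654.98 × 100 = 108.1822
Fisher = √(L × P) = √(107.7387 × 108.1822) = 107.9602

107.96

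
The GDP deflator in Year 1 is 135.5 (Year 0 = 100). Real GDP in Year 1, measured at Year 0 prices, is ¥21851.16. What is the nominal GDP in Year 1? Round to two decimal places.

29608.32

Nominal = Real × (Index/100) = 21851.16 × (135.5/100)
        = 21851.16 × 1.355 = 29608.3218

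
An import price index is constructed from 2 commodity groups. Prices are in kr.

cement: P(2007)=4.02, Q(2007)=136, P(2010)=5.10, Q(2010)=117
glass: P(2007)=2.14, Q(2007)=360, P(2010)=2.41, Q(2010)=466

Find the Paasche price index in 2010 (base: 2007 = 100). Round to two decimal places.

Paasche price index uses current-period quantities as weights.
ΣP(2010)·Q(2010) = 5.10×117 + 2.41×466 = 596.7 + 1123.06 = 1719.76
ΣP(2007)·Q(2010) = 4.02×117 + 2.14×466 = 470.34 + 997.24 = 1467.58
Index = 1719.76 / 1467.58 × 100 = 117.1834

117.18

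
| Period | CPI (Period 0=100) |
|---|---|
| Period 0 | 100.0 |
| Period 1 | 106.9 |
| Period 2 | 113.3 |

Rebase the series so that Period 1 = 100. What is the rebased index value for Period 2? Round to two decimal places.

Rebased(Period 2) = 113.3 / 106.9 × 100 = 105.9869

105.99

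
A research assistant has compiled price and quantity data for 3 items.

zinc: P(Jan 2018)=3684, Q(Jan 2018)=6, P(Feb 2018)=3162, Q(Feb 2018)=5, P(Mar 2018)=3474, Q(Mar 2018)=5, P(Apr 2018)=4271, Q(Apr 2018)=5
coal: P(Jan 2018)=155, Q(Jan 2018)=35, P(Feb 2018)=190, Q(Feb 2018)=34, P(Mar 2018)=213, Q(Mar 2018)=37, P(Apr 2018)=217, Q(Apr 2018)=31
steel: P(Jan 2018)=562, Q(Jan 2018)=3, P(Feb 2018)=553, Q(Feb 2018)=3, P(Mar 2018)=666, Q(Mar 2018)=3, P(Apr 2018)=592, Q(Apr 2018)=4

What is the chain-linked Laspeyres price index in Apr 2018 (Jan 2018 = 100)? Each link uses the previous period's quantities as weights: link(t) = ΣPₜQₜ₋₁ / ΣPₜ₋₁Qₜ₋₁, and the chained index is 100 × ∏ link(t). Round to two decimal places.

118.75

Link Jan 2018→Feb 2018:
ΣP(Feb 2018)Q(Jan 2018) = 3162×6 + 190×35 + 553×3 = 18972 + 6650 + 1659 = 27281
ΣP(Jan 2018)Q(Jan 2018) = 3684×6 + 155×35 + 562×3 = 22104 + 5425 + 1686 = 29215
link = 27281/29215 = 0.933801
Link Feb 2018→Mar 2018:
ΣP(Mar 2018)Q(Feb 2018) = 3474×5 + 213×34 + 666×3 = 17370 + 7242 + 1998 = 26610
ΣP(Feb 2018)Q(Feb 2018) = 3162×5 + 190×34 + 553×3 = 15810 + 6460 + 1659 = 23929
link = 26610/23929 = 1.112040
Link Mar 2018→Apr 2018:
ΣP(Apr 2018)Q(Mar 2018) = 4271×5 + 217×37 + 592×3 = 21355 + 8029 + 1776 = 31160
ΣP(Mar 2018)Q(Mar 2018) = 3474×5 + 213×37 + 666×3 = 17370 + 7881 + 1998 = 27249
link = 31160/27249 = 1.143528
Chained index = 100 × 0.933801 × 1.112040 × 1.143528 = 118.7467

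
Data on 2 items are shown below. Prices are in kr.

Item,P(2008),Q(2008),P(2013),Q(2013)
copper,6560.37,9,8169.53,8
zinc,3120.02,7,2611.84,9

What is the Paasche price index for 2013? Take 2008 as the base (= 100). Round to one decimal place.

Paasche price index uses current-period quantities as weights.
ΣP(2013)·Q(2013) = 8169.53×8 + 2611.84×9 = 65356.24 + 23506.56 = 88862.8
ΣP(2008)·Q(2013) = 6560.37×8 + 3120.02×9 = 52482.96 + 28080.18 = 80563.14
Index = 88862.8 / 80563.14 × 100 = 110.3021

110.3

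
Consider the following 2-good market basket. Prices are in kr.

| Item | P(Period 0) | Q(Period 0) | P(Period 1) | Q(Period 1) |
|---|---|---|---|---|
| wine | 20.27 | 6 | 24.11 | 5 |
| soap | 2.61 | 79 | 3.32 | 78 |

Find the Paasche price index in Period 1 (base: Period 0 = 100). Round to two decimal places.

124.46

Paasche price index uses current-period quantities as weights.
ΣP(Period 1)·Q(Period 1) = 24.11×5 + 3.32×78 = 120.55 + 258.96 = 379.51
ΣP(Period 0)·Q(Period 1) = 20.27×5 + 2.61×78 = 101.35 + 203.58 = 304.93
Index = 379.51 / 304.93 × 100 = 124.4581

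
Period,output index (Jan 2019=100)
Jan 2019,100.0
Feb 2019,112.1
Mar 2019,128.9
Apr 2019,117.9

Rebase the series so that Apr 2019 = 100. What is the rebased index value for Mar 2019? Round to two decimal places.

109.33

Rebased(Mar 2019) = 128.9 / 117.9 × 100 = 109.3299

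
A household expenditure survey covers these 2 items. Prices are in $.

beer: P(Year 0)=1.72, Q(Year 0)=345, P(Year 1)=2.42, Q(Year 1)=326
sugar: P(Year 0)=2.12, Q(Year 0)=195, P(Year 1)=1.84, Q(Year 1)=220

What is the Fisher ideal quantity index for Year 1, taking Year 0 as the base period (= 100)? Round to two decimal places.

Laspeyres component (base-period weights):
ΣP(Year 0)Q(Year 1) = 1.72×326 + 2.12×220 = 560.72 + 466.4 = 1027.12
ΣP(Year 0)Q(Year 0) = 1.72×345 + 2.12×195 = 593.4 + 413.4 = 1006.8
L = 1027.12 / 1006.8 × 100 = 102.0183
Paasche component (current-period weights):
ΣP(Year 1)Q(Year 1) = 2.42×326 + 1.84×220 = 788.92 + 404.8 = 1193.72
ΣP(Year 1)Q(Year 0) = 2.42×345 + 1.84×195 = 834.9 + 358.8 = 1193.7
P = 1193.72 / 1193.7 × 100 = 100.0017
Fisher = √(L × P) = √(102.0183 × 100.0017) = 101.0049

101.00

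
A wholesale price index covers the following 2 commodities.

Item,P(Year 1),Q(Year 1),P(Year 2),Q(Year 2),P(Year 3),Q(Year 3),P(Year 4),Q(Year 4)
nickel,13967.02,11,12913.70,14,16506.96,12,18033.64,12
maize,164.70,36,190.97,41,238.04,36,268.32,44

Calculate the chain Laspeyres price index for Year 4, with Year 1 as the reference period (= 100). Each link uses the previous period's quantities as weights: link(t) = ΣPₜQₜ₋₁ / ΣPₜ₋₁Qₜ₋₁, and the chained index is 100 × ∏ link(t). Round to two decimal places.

Link Year 1→Year 2:
ΣP(Year 2)Q(Year 1) = 12913.70×11 + 190.97×36 = 142050.7 + 6874.92 = 148925.62
ΣP(Year 1)Q(Year 1) = 13967.02×11 + 164.70×36 = 153637.22 + 5929.2 = 159566.42
link = 148925.62/159566.42 = 0.933314
Link Year 2→Year 3:
ΣP(Year 3)Q(Year 2) = 16506.96×14 + 238.04×41 = 231097.44 + 9759.64 = 240857.08
ΣP(Year 2)Q(Year 2) = 12913.70×14 + 190.97×41 = 180791.8 + 7829.77 = 188621.57
link = 240857.08/188621.57 = 1.276933
Link Year 3→Year 4:
ΣP(Year 4)Q(Year 3) = 18033.64×12 + 268.32×36 = 216403.68 + 9659.52 = 226063.2
ΣP(Year 3)Q(Year 3) = 16506.96×12 + 238.04×36 = 198083.52 + 8569.44 = 206652.96
link = 226063.2/206652.96 = 1.093927
Chained index = 100 × 0.933314 × 1.276933 × 1.093927 = 130.3720

130.37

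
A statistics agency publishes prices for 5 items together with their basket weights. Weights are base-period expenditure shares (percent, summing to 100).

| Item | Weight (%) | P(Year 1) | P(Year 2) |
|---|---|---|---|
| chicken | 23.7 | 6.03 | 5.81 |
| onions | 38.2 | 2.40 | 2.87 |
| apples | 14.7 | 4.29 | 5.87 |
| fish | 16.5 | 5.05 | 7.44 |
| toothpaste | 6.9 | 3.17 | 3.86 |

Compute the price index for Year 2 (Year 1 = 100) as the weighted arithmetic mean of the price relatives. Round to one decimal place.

chicken: 23.7 × (5.81/6.03) = 23.7 × 0.963516 = 22.8353
onions: 38.2 × (2.87/2.40) = 38.2 × 1.195833 = 45.6808
apples: 14.7 × (5.87/4.29) = 14.7 × 1.368298 = 20.1140
fish: 16.5 × (7.44/5.05) = 16.5 × 1.473267 = 24.3089
toothpaste: 6.9 × (3.86/3.17) = 6.9 × 1.217666 = 8.4019
Index = Σ wᵢ·(p₁ᵢ/p₀ᵢ) = 22.8353 + 45.6808 + 20.1140 + 24.3089 + 8.4019 = 121.3409

121.3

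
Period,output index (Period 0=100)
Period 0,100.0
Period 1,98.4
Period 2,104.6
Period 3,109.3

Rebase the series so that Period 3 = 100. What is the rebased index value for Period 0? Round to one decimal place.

Rebased(Period 0) = 100.0 / 109.3 × 100 = 91.4913

91.5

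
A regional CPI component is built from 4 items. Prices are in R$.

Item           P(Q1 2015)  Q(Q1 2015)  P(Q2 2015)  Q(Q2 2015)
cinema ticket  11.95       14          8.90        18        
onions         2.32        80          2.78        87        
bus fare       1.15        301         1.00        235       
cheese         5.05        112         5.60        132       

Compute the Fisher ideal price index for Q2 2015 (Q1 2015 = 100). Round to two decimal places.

Laspeyres component (base-period weights):
ΣP(Q2 2015)Q(Q1 2015) = 8.90×14 + 2.78×80 + 1.00×301 + 5.60×112 = 124.6 + 222.4 + 301 + 627.2 = 1275.2
ΣP(Q1 2015)Q(Q1 2015) = 11.95×14 + 2.32×80 + 1.15×301 + 5.05×112 = 167.3 + 185.6 + 346.15 + 565.6 = 1264.65
L = 1275.2 / 1264.65 × 100 = 100.8342
Paasche component (current-period weights):
ΣP(Q2 2015)Q(Q2 2015) = 8.90×18 + 2.78×87 + 1.00×235 + 5.60×132 = 160.2 + 241.86 + 235 + 739.2 = 1376.26
ΣP(Q1 2015)Q(Q2 2015) = 11.95×18 + 2.32×87 + 1.15×235 + 5.05×132 = 215.1 + 201.84 + 270.25 + 666.6 = 1353.79
P = 1376.26 / 1353.79 × 100 = 101.6598
Fisher = √(L × P) = √(100.8342 × 101.6598) = 101.2462

101.25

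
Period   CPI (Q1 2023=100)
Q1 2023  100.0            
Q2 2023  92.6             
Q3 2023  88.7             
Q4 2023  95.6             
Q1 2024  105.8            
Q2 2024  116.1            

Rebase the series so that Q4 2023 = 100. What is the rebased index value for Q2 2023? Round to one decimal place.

Rebased(Q2 2023) = 92.6 / 95.6 × 100 = 96.8619

96.9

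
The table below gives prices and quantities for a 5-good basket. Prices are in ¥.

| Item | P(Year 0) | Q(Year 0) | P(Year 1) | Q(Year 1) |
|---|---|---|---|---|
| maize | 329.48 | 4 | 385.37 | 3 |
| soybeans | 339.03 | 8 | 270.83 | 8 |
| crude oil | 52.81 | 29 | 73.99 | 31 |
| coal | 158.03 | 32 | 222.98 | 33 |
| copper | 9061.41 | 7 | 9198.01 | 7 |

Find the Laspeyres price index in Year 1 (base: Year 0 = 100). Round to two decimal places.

Laspeyres price index uses base-period quantities as weights.
ΣP(Year 1)·Q(Year 0) = 385.37×4 + 270.83×8 + 73.99×29 + 222.98×32 + 9198.01×7 = 1541.48 + 2166.64 + 2145.71 + 7135.36 + 64386.07 = 77375.26
ΣP(Year 0)·Q(Year 0) = 329.48×4 + 339.03×8 + 52.81×29 + 158.03×32 + 9061.41×7 = 1317.92 + 2712.24 + 1531.49 + 5056.96 + 63429.87 = 74048.48
Index = 77375.26 / 74048.48 × 100 = 104.4927

104.49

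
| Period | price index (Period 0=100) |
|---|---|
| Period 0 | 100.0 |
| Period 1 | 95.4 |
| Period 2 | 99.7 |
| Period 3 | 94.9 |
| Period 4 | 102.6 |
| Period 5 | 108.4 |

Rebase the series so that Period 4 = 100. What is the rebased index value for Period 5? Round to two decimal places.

Rebased(Period 5) = 108.4 / 102.6 × 100 = 105.6530

105.65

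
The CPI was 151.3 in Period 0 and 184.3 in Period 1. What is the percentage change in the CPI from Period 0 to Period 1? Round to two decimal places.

Change = (184.3 − 151.3) / 151.3 × 100
       = 33.0 / 151.3 × 100 = 21.8110%

21.81%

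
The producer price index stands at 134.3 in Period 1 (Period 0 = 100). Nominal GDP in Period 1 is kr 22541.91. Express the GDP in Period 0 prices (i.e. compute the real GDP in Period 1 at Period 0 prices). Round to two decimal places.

16784.74

Real = Nominal ÷ (Index/100) = 22541.91 ÷ (134.3/100)
     = 22541.91 ÷ 1.343 = 16784.7431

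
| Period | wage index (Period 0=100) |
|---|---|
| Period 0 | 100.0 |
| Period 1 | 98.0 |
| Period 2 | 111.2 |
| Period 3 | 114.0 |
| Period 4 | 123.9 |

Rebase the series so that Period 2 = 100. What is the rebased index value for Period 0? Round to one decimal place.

Rebased(Period 0) = 100.0 / 111.2 × 100 = 89.9281

89.9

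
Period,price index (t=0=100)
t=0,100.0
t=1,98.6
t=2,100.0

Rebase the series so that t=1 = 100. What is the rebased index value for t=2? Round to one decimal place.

Rebased(t=2) = 100.0 / 98.6 × 100 = 101.4199

101.4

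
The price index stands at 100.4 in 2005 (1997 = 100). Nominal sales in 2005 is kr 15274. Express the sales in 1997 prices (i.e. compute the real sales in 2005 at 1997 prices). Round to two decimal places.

Real = Nominal ÷ (Index/100) = 15274 ÷ (100.4/100)
     = 15274 ÷ 1.004 = 15213.1474

15213.15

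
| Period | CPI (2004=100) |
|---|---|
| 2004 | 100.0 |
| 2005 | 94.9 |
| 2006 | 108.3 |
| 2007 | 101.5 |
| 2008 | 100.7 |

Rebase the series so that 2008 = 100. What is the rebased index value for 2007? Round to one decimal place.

100.8

Rebased(2007) = 101.5 / 100.7 × 100 = 100.7944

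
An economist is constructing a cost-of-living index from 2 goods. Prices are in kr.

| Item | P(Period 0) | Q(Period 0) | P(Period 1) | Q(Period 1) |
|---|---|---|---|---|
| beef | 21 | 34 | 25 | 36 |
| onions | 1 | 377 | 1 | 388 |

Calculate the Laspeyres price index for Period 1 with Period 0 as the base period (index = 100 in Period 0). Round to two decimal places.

112.47

Laspeyres price index uses base-period quantities as weights.
ΣP(Period 1)·Q(Period 0) = 25×34 + 1×377 = 850 + 377 = 1227
ΣP(Period 0)·Q(Period 0) = 21×34 + 1×377 = 714 + 377 = 1091
Index = 1227 / 1091 × 100 = 112.4656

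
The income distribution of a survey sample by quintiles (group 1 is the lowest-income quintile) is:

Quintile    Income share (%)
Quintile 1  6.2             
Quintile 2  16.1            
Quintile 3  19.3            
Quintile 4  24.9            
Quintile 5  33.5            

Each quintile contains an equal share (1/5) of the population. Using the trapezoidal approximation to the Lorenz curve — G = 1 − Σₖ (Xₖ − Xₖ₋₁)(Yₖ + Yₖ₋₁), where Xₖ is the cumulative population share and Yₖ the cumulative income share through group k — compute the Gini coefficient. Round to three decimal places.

0.254

Cumulative income shares Yₖ: 0.0620, 0.2230, 0.4160, 0.6650, 1.0000
Σ (Xₖ−Xₖ₋₁)(Yₖ+Yₖ₋₁) = (1/5)(0.0620+0.0000) + (1/5)(0.2230+0.0620) + (1/5)(0.4160+0.2230) + (1/5)(0.6650+0.4160) + (1/5)(1.0000+0.6650)
  = 0.0124 + 0.0570 + 0.1278 + 0.2162 + 0.3330 = 0.7464
G = 1 − 0.7464 = 0.2536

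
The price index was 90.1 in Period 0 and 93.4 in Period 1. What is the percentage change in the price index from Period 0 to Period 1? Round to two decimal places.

Change = (93.4 − 90.1) / 90.1 × 100
       = 3.3 / 90.1 × 100 = 3.6626%

3.66%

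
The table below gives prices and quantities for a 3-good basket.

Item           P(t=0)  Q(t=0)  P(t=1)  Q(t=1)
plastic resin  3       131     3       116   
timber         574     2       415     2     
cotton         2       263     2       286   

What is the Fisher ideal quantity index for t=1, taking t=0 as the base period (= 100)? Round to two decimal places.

100.05

Laspeyres component (base-period weights):
ΣP(t=0)Q(t=1) = 3×116 + 574×2 + 2×286 = 348 + 1148 + 572 = 2068
ΣP(t=0)Q(t=0) = 3×131 + 574×2 + 2×263 = 393 + 1148 + 526 = 2067
L = 2068 / 2067 × 100 = 100.0484
Paasche component (current-period weights):
ΣP(t=1)Q(t=1) = 3×116 + 415×2 + 2×286 = 348 + 830 + 572 = 1750
ΣP(t=1)Q(t=0) = 3×131 + 415×2 + 2×263 = 393 + 830 + 526 = 1749
P = 1750 / 1749 × 100 = 100.0572
Fisher = √(L × P) = √(100.0484 × 100.0572) = 100.0528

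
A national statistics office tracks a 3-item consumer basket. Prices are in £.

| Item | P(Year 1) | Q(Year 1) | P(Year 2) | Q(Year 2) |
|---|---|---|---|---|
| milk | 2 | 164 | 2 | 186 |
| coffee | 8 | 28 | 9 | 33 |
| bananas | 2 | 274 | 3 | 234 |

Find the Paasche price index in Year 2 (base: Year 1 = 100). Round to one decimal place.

124.2

Paasche price index uses current-period quantities as weights.
ΣP(Year 2)·Q(Year 2) = 2×186 + 9×33 + 3×234 = 372 + 297 + 702 = 1371
ΣP(Year 1)·Q(Year 2) = 2×186 + 8×33 + 2×234 = 372 + 264 + 468 = 1104
Index = 1371 / 1104 × 100 = 124.1848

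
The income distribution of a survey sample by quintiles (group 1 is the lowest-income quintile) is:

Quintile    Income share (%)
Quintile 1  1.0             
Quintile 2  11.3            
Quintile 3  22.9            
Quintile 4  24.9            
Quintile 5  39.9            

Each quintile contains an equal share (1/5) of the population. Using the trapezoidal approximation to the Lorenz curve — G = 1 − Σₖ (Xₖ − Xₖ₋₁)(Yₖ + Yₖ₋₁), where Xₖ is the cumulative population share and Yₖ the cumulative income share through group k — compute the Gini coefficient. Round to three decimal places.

0.366

Cumulative income shares Yₖ: 0.0100, 0.1230, 0.3520, 0.6010, 1.0000
Σ (Xₖ−Xₖ₋₁)(Yₖ+Yₖ₋₁) = (1/5)(0.0100+0.0000) + (1/5)(0.1230+0.0100) + (1/5)(0.3520+0.1230) + (1/5)(0.6010+0.3520) + (1/5)(1.0000+0.6010)
  = 0.0020 + 0.0266 + 0.0950 + 0.1906 + 0.3202 = 0.6344
G = 1 − 0.6344 = 0.3656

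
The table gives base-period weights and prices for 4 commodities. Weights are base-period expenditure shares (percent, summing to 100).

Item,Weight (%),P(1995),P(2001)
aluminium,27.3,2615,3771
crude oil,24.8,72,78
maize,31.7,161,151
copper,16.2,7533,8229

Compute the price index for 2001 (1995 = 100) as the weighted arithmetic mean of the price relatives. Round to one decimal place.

113.7

aluminium: 27.3 × (3771/2615) = 27.3 × 1.442065 = 39.3684
crude oil: 24.8 × (78/72) = 24.8 × 1.083333 = 26.8667
maize: 31.7 × (151/161) = 31.7 × 0.937888 = 29.7311
copper: 16.2 × (8229/7533) = 16.2 × 1.092393 = 17.6968
Index = Σ wᵢ·(p₁ᵢ/p₀ᵢ) = 39.3684 + 26.8667 + 29.7311 + 17.6968 = 113.6629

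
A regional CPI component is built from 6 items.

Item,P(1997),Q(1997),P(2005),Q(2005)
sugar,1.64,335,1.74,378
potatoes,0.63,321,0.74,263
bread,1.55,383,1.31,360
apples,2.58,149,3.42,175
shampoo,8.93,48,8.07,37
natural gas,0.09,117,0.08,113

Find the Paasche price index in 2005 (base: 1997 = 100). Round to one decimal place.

Paasche price index uses current-period quantities as weights.
ΣP(2005)·Q(2005) = 1.74×378 + 0.74×263 + 1.31×360 + 3.42×175 + 8.07×37 + 0.08×113 = 657.72 + 194.62 + 471.6 + 598.5 + 298.59 + 9.04 = 2230.07
ΣP(1997)·Q(2005) = 1.64×378 + 0.63×263 + 1.55×360 + 2.58×175 + 8.93×37 + 0.09×113 = 619.92 + 165.69 + 558 + 451.5 + 330.41 + 10.17 = 2135.69
Index = 2230.07 / 2135.69 × 100 = 104.4192

104.4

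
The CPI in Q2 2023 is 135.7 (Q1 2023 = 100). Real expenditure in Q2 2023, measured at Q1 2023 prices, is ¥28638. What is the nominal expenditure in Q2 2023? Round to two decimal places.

Nominal = Real × (Index/100) = 28638 × (135.7/100)
        = 28638 × 1.357 = 38861.7660

38861.77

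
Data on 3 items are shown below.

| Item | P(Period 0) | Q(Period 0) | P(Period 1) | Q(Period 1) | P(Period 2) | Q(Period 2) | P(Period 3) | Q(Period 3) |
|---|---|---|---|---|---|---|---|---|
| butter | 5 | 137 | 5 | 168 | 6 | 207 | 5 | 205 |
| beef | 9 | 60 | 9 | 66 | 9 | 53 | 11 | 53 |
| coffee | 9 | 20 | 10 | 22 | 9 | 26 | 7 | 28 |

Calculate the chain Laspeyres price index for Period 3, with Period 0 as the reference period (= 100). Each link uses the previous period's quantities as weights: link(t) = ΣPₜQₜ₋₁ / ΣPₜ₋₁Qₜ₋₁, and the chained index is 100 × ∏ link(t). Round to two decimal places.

Link Period 0→Period 1:
ΣP(Period 1)Q(Period 0) = 5×137 + 9×60 + 10×20 = 685 + 540 + 200 = 1425
ΣP(Period 0)Q(Period 0) = 5×137 + 9×60 + 9×20 = 685 + 540 + 180 = 1405
link = 1425/1405 = 1.014235
Link Period 1→Period 2:
ΣP(Period 2)Q(Period 1) = 6×168 + 9×66 + 9×22 = 1008 + 594 + 198 = 1800
ΣP(Period 1)Q(Period 1) = 5×168 + 9×66 + 10×22 = 840 + 594 + 220 = 1654
link = 1800/1654 = 1.088271
Link Period 2→Period 3:
ΣP(Period 3)Q(Period 2) = 5×207 + 11×53 + 7×26 = 1035 + 583 + 182 = 1800
ΣP(Period 2)Q(Period 2) = 6×207 + 9×53 + 9×26 = 1242 + 477 + 234 = 1953
link = 1800/1953 = 0.921659
Chained index = 100 × 1.014235 × 1.088271 × 0.921659 = 101.7292

101.73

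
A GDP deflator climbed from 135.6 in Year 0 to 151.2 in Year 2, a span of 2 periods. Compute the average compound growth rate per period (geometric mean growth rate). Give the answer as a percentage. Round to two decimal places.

5.60%

Growth factor = (151.2/135.6)^(1/2) = (1.115044)^(1/2) = 1.055957
Growth rate = 1.055957 − 1 = 0.055957 = 5.5957%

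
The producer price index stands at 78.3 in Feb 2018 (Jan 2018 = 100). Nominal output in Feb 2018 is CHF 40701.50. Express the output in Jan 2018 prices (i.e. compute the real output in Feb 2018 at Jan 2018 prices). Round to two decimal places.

51981.48

Real = Nominal ÷ (Index/100) = 40701.50 ÷ (78.3/100)
     = 40701.50 ÷ 0.783 = 51981.4815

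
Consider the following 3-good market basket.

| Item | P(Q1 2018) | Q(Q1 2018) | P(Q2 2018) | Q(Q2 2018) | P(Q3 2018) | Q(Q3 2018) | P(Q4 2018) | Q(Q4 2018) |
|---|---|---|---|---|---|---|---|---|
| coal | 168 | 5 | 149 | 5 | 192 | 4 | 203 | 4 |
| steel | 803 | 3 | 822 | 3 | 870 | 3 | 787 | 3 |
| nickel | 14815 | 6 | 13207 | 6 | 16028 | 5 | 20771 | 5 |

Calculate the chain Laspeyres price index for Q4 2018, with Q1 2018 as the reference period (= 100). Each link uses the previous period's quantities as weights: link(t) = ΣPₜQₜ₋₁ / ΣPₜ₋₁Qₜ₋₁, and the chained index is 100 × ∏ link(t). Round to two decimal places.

Link Q1 2018→Q2 2018:
ΣP(Q2 2018)Q(Q1 2018) = 149×5 + 822×3 + 13207×6 = 745 + 2466 + 79242 = 82453
ΣP(Q1 2018)Q(Q1 2018) = 168×5 + 803×3 + 14815×6 = 840 + 2409 + 88890 = 92139
link = 82453/92139 = 0.894876
Link Q2 2018→Q3 2018:
ΣP(Q3 2018)Q(Q2 2018) = 192×5 + 870×3 + 16028×6 = 960 + 2610 + 96168 = 99738
ΣP(Q2 2018)Q(Q2 2018) = 149×5 + 822×3 + 13207×6 = 745 + 2466 + 79242 = 82453
link = 99738/82453 = 1.209635
Link Q3 2018→Q4 2018:
ΣP(Q4 2018)Q(Q3 2018) = 203×4 + 787×3 + 20771×5 = 812 + 2361 + 103855 = 107028
ΣP(Q3 2018)Q(Q3 2018) = 192×4 + 870×3 + 16028×5 = 768 + 2610 + 80140 = 83518
link = 107028/83518 = 1.281496
Chained index = 100 × 0.894876 × 1.209635 × 1.281496 = 138.7185

138.72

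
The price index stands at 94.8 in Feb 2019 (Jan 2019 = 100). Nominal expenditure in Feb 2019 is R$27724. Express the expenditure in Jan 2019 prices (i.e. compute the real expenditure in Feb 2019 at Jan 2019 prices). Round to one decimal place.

29244.7

Real = Nominal ÷ (Index/100) = 27724 ÷ (94.8/100)
     = 27724 ÷ 0.948 = 29244.7257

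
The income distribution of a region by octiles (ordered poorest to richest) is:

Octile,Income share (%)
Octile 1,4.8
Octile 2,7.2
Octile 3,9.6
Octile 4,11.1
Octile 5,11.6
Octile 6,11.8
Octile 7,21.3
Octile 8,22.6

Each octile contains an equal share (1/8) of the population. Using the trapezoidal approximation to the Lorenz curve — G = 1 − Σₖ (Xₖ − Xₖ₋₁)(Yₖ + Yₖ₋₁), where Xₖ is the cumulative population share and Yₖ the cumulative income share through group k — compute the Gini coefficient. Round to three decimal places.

0.253

Cumulative income shares Yₖ: 0.0480, 0.1200, 0.2160, 0.3270, 0.4430, 0.5610, 0.7740, 1.0000
Σ (Xₖ−Xₖ₋₁)(Yₖ+Yₖ₋₁) = (1/8)(0.0480+0.0000) + (1/8)(0.1200+0.0480) + (1/8)(0.2160+0.1200) + (1/8)(0.3270+0.2160) + (1/8)(0.4430+0.3270) + (1/8)(0.5610+0.4430) + (1/8)(0.7740+0.5610) + (1/8)(1.0000+0.7740)
  = 0.0060 + 0.0210 + 0.0420 + 0.0679 + 0.0963 + 0.1255 + 0.1669 + 0.2218 = 0.7472
G = 1 − 0.7472 = 0.2528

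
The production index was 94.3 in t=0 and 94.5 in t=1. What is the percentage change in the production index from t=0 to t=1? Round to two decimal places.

Change = (94.5 − 94.3) / 94.3 × 100
       = 0.2 / 94.3 × 100 = 0.2121%

0.21%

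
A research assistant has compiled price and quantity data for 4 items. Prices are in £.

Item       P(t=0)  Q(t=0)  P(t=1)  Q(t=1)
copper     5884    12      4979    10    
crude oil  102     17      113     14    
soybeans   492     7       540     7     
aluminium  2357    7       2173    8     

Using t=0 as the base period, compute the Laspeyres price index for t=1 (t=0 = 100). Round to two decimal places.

Laspeyres price index uses base-period quantities as weights.
ΣP(t=1)·Q(t=0) = 4979×12 + 113×17 + 540×7 + 2173×7 = 59748 + 1921 + 3780 + 15211 = 80660
ΣP(t=0)·Q(t=0) = 5884×12 + 102×17 + 492×7 + 2357×7 = 70608 + 1734 + 3444 + 16499 = 92285
Index = 80660 / 92285 × 100 = 87.4032

87.40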